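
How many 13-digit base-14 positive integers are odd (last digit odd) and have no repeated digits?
Last∈{1,3,5,7,9,11,13}. Last=0: 0. Last nonzero: 7×12×P(12,11) = 40236134400. Total = 40236134400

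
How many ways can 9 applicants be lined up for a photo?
9! = 362880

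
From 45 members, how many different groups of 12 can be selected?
C(45,12) = 45!/(12!×33!) = 28760021745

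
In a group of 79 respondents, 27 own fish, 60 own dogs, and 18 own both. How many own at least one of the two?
|A∪B| = |A| + |B| - |A∩B| = 27 + 60 - 18 = 69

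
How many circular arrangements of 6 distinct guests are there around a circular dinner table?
Circular: fix one position, arrange the rest. (6-1)! = 120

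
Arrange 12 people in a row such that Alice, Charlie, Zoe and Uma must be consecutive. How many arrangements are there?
Treat the 4 as one block: (12-4+1)! × 4! = 362880 × 24 = 8709120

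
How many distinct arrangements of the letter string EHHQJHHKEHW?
11! / (1! × 1! × 5! × 1! × 1! × 2!) = 166320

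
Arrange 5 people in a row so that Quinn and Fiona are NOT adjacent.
Total - adjacent = 5! - (5-1)!×2 = 120 - 48 = 72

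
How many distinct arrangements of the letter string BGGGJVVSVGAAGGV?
15! / (1! × 1! × 1! × 4! × 6! × 2!) = 37837800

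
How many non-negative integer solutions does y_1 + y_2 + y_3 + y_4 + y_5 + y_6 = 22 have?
C(22+6-1, 6-1) = C(27, 5) = 80730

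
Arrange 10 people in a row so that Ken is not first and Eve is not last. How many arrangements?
By inclusion-exclusion: 10! - 2×(10-1)! + (10-2)! = 3628800 - 725760 + 40320 = 2943360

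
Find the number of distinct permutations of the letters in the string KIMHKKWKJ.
9! / (1! × 1! × 4! × 1! × 1! × 1!) = 15120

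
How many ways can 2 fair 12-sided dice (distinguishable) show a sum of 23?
Coefficient of x^23 in (x + x² + ... + x^12)^2. By inclusion-exclusion on dice exceeding 12: Σ_j (-1)^j C(2,j)·C(23-1-12j, 1) = C(2,0)·C(22,1) - C(2,1)·C(10,1) = 1·22 - 2·10 = 2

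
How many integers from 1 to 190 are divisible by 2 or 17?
⌊190/2⌋ + ⌊190/17⌋ - ⌊190/34⌋ = 95 + 11 - 5 = 101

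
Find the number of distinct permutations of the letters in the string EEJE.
4! / (3! × 1!) = 4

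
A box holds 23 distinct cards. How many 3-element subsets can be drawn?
C(23,3) = 23!/(3!×20!) = 1771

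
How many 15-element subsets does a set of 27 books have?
C(27,15) = 27!/(15!×12!) = 17383860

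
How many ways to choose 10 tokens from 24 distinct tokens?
C(24,10) = 24!/(10!×14!) = 1961256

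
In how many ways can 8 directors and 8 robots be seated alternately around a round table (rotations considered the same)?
Fix one of the directors: (8-1)! ways for the remaining directors, × 8! ways for the robots = 5040 × 40320 = 203212800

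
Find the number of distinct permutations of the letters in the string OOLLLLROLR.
10! / (5! × 2! × 3!) = 2520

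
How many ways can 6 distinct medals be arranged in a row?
6! = 720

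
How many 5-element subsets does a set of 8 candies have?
C(8,5) = 8!/(5!×3!) = 56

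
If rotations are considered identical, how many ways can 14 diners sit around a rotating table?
Circular: fix one position, arrange the rest. (14-1)! = 6227020800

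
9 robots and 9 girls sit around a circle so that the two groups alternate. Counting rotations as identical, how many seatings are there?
Fix one of the robots: (9-1)! ways for the remaining robots, × 9! ways for the girls = 40320 × 362880 = 14631321600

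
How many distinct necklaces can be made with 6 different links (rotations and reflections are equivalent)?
(6-1)!/2 = 120/2 = 60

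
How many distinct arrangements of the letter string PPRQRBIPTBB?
11! / (1! × 3! × 1! × 3! × 1! × 2!) = 554400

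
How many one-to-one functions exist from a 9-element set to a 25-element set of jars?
P(25,9) = 25!/(25-9)! = 741354768000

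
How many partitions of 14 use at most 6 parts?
By conjugation, equals partitions of 14 into parts ≤ 6. Let r_j(i) = number of partitions of i into parts ≤ j, for i = 0..14. r_1(i) = 1 for all i; r_j(i) = r_{j-1}(i) + r_j(i-j). Rows j = 2..6: ≤2: 1 1 2 2 3 3 4 4 5 5 6 6 7 7 8; ≤3: 1 1 2 3 4 5 7 8 10 12 14 16 19 21 24; ≤4: 1 1 2 3 5 6 9 11 15 18 23 27 34 39 47; ≤5: 1 1 2 3 5 7 10 13 18 23 30 37 47 57 70; ≤6: 1 1 2 3 5 7 11 14 20 26 35 44 58 71 90. r_6(14) = 90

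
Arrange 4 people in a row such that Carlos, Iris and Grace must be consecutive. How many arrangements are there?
Treat the 3 as one block: (4-3+1)! × 3! = 2 × 6 = 12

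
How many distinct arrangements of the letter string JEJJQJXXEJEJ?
12! / (3! × 6! × 1! × 2!) = 55440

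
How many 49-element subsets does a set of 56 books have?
C(56,49) = 56!/(49!×7!) = 231917400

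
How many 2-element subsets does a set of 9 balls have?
C(9,2) = 9!/(2!×7!) = 36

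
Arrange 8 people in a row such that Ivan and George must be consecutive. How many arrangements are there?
Treat the 2 as one block: (8-2+1)! × 2! = 5040 × 2 = 10080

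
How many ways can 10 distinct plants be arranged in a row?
10! = 3628800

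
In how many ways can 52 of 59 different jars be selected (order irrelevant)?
C(59,52) = 59!/(52!×7!) = 341149446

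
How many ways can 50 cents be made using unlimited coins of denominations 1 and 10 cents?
Coefficient of x^50 in 1/(1-x^1) · 1/(1-x^10). Use j coins of 10 for j = 0..⌊50/10⌋ = 5, the rest in 1s: 5 + 1 = 6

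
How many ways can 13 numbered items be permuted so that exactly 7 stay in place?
Choose the 7 fixed points C(13,7) = 1716, derange the rest: !6 = Σ_{j=0}^{6} (-1)^j·6!/j! = 720 - 720 + 360 - 120 + 30 - 6 + 1 = 265. Product = 1716 × 265 = 454740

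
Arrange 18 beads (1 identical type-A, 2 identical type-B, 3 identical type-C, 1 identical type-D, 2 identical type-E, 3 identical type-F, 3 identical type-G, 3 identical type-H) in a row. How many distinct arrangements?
18! / (1! × 2! × 3! × 1! × 2! × 3! × 3! × 3!) = 1235025792000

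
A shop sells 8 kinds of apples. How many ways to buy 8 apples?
C(8+8-1, 8-1) = C(15, 7) = 6435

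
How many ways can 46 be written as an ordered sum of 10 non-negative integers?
C(46+10-1, 10-1) = C(55, 9) = 6358402050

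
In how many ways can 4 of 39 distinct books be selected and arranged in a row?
P(39,4) = 39!/(39-4)! = 1974024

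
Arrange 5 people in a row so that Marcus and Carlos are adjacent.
Treat as block: (5-1)! × 2! = 24 × 2 = 48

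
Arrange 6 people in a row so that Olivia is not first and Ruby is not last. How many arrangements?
By inclusion-exclusion: 6! - 2×(6-1)! + (6-2)! = 720 - 240 + 24 = 504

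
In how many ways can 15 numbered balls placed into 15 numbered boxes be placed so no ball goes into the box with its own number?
!15 = Σ_{j=0}^{15} (-1)^j·15!/j! = 1307674368000 - 1307674368000 + 653837184000 - 217945728000 + 54486432000 - 10897286400 + 1816214400 - 259459200 + 32432400 - 3603600 + 360360 - 32760 + 2730 - 210 + 15 - 1 = 481066515734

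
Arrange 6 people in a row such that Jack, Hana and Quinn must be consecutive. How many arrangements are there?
Treat the 3 as one block: (6-3+1)! × 3! = 24 × 6 = 144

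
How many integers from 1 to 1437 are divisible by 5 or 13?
⌊1437/5⌋ + ⌊1437/13⌋ - ⌊1437/65⌋ = 287 + 110 - 22 = 375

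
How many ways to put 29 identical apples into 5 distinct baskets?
C(29+5-1, 5-1) = C(33, 4) = 40920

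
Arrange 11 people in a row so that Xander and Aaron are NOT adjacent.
Total - adjacent = 11! - (11-1)!×2 = 39916800 - 7257600 = 32659200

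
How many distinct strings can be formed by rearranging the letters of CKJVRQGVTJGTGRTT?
16! / (2! × 1! × 2! × 1! × 3! × 2! × 1! × 4!) = 18162144000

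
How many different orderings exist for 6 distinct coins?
6! = 720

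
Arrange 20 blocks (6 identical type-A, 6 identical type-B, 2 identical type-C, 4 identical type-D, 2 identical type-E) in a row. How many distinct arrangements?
20! / (6! × 6! × 2! × 4! × 2!) = 48886437600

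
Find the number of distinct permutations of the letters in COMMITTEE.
9! / (1! × 1! × 2! × 1! × 2! × 2!) = 45360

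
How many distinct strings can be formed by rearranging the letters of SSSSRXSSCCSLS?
13! / (1! × 8! × 2! × 1! × 1!) = 77220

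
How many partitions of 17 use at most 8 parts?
By conjugation, equals partitions of 17 into parts ≤ 8. Let r_j(i) = number of partitions of i into parts ≤ j, for i = 0..17. r_1(i) = 1 for all i; r_j(i) = r_{j-1}(i) + r_j(i-j). Rows j = 2..8: ≤2: 1 1 2 2 3 3 4 4 5 5 6 6 7 7 8 8 9 9; ≤3: 1 1 2 3 4 5 7 8 10 12 14 16 19 21 24 27 30 33; ≤4: 1 1 2 3 5 6 9 11 15 18 23 27 34 39 47 54 64 72; ≤5: 1 1 2 3 5 7 10 13 18 23 30 37 47 57 70 84 101 119; ≤6: 1 1 2 3 5 7 11 14 20 26 35 44 58 71 90 110 136 163; ≤7: 1 1 2 3 5 7 11 15 21 28 38 49 65 82 105 131 164 201; ≤8: 1 1 2 3 5 7 11 15 22 29 40 52 70 89 116 146 186 230. r_8(17) = 230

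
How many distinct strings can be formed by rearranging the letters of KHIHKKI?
7! / (2! × 3! × 2!) = 210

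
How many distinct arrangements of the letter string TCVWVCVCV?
9! / (1! × 4! × 3! × 1!) = 2520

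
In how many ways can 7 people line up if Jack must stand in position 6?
Fix one position: (7-1)! = 720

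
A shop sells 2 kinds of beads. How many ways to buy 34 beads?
C(34+2-1, 2-1) = C(35, 1) = 35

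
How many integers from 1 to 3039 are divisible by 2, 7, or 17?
⌊3039/2⌋+⌊3039/7⌋+⌊3039/17⌋ - ⌊3039/14⌋-⌊3039/34⌋-⌊3039/119⌋ + ⌊3039/238⌋ = 1519+434+178 - 217-89-25 + 12 = 1812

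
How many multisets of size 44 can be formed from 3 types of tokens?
C(44+3-1, 3-1) = C(46, 2) = 1035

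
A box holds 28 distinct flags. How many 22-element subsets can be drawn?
C(28,22) = 28!/(22!×6!) = 376740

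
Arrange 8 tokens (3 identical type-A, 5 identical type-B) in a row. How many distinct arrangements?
8! / (3! × 5!) = 56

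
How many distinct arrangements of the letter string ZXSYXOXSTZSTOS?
14! / (2! × 1! × 3! × 4! × 2! × 2!) = 75675600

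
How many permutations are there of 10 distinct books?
10! = 3628800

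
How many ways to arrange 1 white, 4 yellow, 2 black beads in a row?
7! / (1! × 4! × 2!) = 105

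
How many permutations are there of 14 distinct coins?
14! = 87178291200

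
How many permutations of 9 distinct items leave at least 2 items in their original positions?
Exactly j fixed points: C(9,j)·!(9-j); sum over j ≥ 2 (derangement numbers via !m = (m-1)·(!(m-1) + !(m-2)): !0..!7 = 1, 0, 1, 2, 9, 44, 265, 1854). Σ_{j=2}^{9} C(9,j)·!(9-j) = C(9,2)·!7 + C(9,3)·!6 + C(9,4)·!5 + C(9,5)·!4 + C(9,6)·!3 + C(9,7)·!2 + C(9,8)·!1 + C(9,9)·!0 = 36·1854 + 84·265 + 126·44 + 126·9 + 84·2 + 36·1 + 9·0 + 1·1 = 95887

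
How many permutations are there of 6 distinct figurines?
6! = 720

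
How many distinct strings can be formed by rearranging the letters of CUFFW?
5! / (1! × 2! × 1! × 1!) = 60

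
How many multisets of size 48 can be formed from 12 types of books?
C(48+12-1, 12-1) = C(59, 11) = 279871768995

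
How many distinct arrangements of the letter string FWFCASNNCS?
10! / (2! × 2! × 1! × 1! × 2! × 2!) = 226800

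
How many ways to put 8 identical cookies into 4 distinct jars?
C(8+4-1, 4-1) = C(11, 3) = 165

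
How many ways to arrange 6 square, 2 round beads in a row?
8! / (6! × 2!) = 28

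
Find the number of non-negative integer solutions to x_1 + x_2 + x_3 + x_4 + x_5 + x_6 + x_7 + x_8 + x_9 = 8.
C(8+9-1, 9-1) = C(16, 8) = 12870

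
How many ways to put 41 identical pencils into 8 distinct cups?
C(41+8-1, 8-1) = C(48, 7) = 73629072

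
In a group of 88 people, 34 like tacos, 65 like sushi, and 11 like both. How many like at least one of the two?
|A∪B| = |A| + |B| - |A∩B| = 34 + 65 - 11 = 88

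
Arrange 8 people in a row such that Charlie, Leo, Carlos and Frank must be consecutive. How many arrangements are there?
Treat the 4 as one block: (8-4+1)! × 4! = 120 × 24 = 2880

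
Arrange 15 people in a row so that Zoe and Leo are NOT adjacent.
Total - adjacent = 15! - (15-1)!×2 = 1307674368000 - 174356582400 = 1133317785600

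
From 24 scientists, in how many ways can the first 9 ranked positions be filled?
P(24,9) = 24!/(24-9)! = 474467051520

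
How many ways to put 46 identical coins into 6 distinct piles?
C(46+6-1, 6-1) = C(51, 5) = 2349060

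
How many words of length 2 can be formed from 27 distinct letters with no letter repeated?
P(27,2) = 27!/(27-2)! = 702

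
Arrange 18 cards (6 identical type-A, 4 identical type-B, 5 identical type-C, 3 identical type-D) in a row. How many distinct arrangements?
18! / (6! × 4! × 5! × 3!) = 514594080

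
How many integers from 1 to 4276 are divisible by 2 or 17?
⌊4276/2⌋ + ⌊4276/17⌋ - ⌊4276/34⌋ = 2138 + 251 - 125 = 2264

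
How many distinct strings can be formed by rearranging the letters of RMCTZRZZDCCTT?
13! / (2! × 3! × 1! × 3! × 3! × 1!) = 14414400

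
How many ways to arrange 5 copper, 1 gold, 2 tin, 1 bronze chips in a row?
9! / (5! × 1! × 2! × 1!) = 1512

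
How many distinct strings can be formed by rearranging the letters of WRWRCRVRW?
9! / (1! × 1! × 4! × 3!) = 2520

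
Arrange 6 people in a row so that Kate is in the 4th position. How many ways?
Fix one position: (6-1)! = 120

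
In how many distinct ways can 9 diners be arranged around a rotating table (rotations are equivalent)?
Circular: fix one position, arrange the rest. (9-1)! = 40320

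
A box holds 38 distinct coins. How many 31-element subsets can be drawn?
C(38,31) = 38!/(31!×7!) = 12620256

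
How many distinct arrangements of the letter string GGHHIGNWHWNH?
12! / (2! × 2! × 4! × 1! × 3!) = 831600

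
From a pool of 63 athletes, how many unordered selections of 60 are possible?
C(63,60) = 63!/(60!×3!) = 39711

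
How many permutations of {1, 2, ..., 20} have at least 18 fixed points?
Exactly j fixed points: C(20,j)·!(20-j); sum over j ≥ 18 (derangement numbers via !m = (m-1)·(!(m-1) + !(m-2)): !0..!2 = 1, 0, 1). Σ_{j=18}^{20} C(20,j)·!(20-j) = C(20,18)·!2 + C(20,19)·!1 + C(20,20)·!0 = 190·1 + 20·0 + 1·1 = 191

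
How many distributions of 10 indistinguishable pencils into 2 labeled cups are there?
C(10+2-1, 2-1) = C(11, 1) = 11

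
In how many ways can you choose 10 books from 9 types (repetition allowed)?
C(10+9-1, 9-1) = C(18, 8) = 43758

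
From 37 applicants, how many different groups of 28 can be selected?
C(37,28) = 37!/(28!×9!) = 124403620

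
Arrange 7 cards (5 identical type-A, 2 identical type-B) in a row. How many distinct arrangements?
7! / (5! × 2!) = 21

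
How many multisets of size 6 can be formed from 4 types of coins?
C(6+4-1, 4-1) = C(9, 3) = 84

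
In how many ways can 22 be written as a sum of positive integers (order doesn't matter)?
Pentagonal recurrence p(n) = p(n-1) + p(n-2) - p(n-5) - p(n-7) + p(n-12) + p(n-15) - ... gives p(0..21) = 1, 1, 2, 3, 5, 7, 11, 15, 22, 30, 42, 56, 77, 101, 135, 176, 231, 297, 385, 490, 627, 792. p(22) = p(21) + p(20) - p(17) - p(15) + p(10) + p(7) - p(0) = 792 + 627 - 297 - 176 + 42 + 15 - 1 = 1002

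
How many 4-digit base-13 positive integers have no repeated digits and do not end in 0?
Last digit: 12 nonzero choices. First digit: 11 (nonzero, ≠last). Middle 2: P(11,2) = 110. Total = 14520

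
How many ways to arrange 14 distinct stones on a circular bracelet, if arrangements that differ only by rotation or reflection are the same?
(14-1)!/2 = 6227020800/2 = 3113510400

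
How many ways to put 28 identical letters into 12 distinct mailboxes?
C(28+12-1, 12-1) = C(39, 11) = 1676056044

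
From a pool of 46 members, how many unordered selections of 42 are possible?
C(46,42) = 46!/(42!×4!) = 163185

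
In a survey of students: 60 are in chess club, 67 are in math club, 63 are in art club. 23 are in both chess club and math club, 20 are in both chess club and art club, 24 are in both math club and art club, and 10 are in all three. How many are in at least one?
|A∪B∪C| = 60+67+63-23-20-24+10 = 133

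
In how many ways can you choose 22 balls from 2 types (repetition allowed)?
C(22+2-1, 2-1) = C(23, 1) = 23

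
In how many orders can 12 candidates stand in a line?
12! = 479001600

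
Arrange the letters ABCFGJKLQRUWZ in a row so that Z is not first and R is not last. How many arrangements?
By inclusion-exclusion: 13! - 2×(13-1)! + (13-2)! = 6227020800 - 958003200 + 39916800 = 5308934400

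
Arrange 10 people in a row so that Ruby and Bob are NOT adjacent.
Total - adjacent = 10! - (10-1)!×2 = 3628800 - 725760 = 2903040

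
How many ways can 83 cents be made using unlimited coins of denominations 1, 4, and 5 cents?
Coefficient of x^83 in 1/(1-x^1) · 1/(1-x^4) · 1/(1-x^5). Case on j = number of 5-cent coins (j = 0..16); remainder r = 83 - 5j is made from {1,4} in ⌊r/4⌋+1 ways. r = 83, 78, 73, 68, 63, 58, 53, 48, 43, 38, 33, 28, 23, 18, 13, 8, 3 → 21 + 20 + 19 + 18 + 16 + 15 + 14 + 13 + 11 + 10 + 9 + 8 + 6 + 5 + 4 + 3 + 1 = 193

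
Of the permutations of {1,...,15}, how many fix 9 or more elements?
Exactly j fixed points: C(15,j)·!(15-j); sum over j ≥ 9 (derangement numbers via !m = (m-1)·(!(m-1) + !(m-2)): !0..!6 = 1, 0, 1, 2, 9, 44, 265). Σ_{j=9}^{15} C(15,j)·!(15-j) = C(15,9)·!6 + C(15,10)·!5 + C(15,11)·!4 + C(15,12)·!3 + C(15,13)·!2 + C(15,14)·!1 + C(15,15)·!0 = 5005·265 + 3003·44 + 1365·9 + 455·2 + 105·1 + 15·0 + 1·1 = 1471758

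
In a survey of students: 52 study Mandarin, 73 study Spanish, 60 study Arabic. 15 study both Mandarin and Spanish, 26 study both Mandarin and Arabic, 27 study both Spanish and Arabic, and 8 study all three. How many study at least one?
|A∪B∪C| = 52+73+60-15-26-27+8 = 125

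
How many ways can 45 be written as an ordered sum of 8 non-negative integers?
C(45+8-1, 8-1) = C(52, 7) = 133784560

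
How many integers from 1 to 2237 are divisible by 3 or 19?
⌊2237/3⌋ + ⌊2237/19⌋ - ⌊2237/57⌋ = 745 + 117 - 39 = 823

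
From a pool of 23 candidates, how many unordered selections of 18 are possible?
C(23,18) = 23!/(18!×5!) = 33649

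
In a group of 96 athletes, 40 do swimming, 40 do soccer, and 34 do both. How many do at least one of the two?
|A∪B| = |A| + |B| - |A∩B| = 40 + 40 - 34 = 46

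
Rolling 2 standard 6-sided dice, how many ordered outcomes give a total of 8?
Coefficient of x^8 in (x + x² + ... + x^6)^2. By inclusion-exclusion on dice exceeding 6: Σ_j (-1)^j C(2,j)·C(8-1-6j, 1) = C(2,0)·C(7,1) - C(2,1)·C(1,1) = 1·7 - 2·1 = 5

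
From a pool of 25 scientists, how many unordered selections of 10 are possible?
C(25,10) = 25!/(10!×15!) = 3268760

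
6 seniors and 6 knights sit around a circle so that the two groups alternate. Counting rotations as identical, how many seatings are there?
Fix one of the seniors: (6-1)! ways for the remaining seniors, × 6! ways for the knights = 120 × 720 = 86400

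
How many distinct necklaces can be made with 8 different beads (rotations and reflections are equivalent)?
(8-1)!/2 = 5040/2 = 2520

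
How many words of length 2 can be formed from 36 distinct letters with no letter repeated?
P(36,2) = 36!/(36-2)! = 1260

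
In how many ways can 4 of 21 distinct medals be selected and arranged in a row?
P(21,4) = 21!/(21-4)! = 143640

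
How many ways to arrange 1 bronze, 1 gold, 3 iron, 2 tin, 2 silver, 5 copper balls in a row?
14! / (1! × 1! × 3! × 2! × 2! × 5!) = 30270240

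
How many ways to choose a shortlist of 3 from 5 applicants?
C(5,3) = 5!/(3!×2!) = 10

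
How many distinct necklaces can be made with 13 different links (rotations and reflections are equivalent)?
(13-1)!/2 = 479001600/2 = 239500800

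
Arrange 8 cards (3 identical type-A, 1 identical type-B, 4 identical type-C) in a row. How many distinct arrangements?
8! / (3! × 1! × 4!) = 280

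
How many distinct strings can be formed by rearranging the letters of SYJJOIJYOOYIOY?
14! / (3! × 4! × 4! × 2! × 1!) = 12612600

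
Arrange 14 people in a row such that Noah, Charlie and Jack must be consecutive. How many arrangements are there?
Treat the 3 as one block: (14-3+1)! × 3! = 479001600 × 6 = 2874009600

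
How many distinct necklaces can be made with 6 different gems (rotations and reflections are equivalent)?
(6-1)!/2 = 120/2 = 60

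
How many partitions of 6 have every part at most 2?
Let r_j(i) = number of partitions of i into parts ≤ j, for i = 0..6. r_1(i) = 1 for all i; r_j(i) = r_{j-1}(i) + r_j(i-j). Rows j = 2..2: ≤2: 1 1 2 2 3 3 4. r_2(6) = 4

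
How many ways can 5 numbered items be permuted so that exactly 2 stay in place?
Choose the 2 fixed points C(5,2) = 10, derange the rest: !3 = Σ_{j=0}^{3} (-1)^j·3!/j! = 6 - 6 + 3 - 1 = 2. Product = 10 × 2 = 20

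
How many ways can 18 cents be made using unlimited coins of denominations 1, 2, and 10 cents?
Coefficient of x^18 in 1/(1-x^1) · 1/(1-x^2) · 1/(1-x^10). Case on j = number of 10-cent coins (j = 0..1); remainder r = 18 - 10j is made from {1,2} in ⌊r/2⌋+1 ways. r = 18, 8 → 10 + 5 = 15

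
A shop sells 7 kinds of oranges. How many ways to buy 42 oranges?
C(42+7-1, 7-1) = C(48, 6) = 12271512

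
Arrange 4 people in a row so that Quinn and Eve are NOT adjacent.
Total - adjacent = 4! - (4-1)!×2 = 24 - 12 = 12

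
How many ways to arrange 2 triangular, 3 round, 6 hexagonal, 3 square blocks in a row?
14! / (2! × 3! × 6! × 3!) = 1681680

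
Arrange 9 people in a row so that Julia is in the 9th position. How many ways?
Fix one position: (9-1)! = 40320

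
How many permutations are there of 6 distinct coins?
6! = 720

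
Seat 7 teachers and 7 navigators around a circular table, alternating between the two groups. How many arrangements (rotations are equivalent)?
Fix one of the teachers: (7-1)! ways for the remaining teachers, × 7! ways for the navigators = 720 × 5040 = 3628800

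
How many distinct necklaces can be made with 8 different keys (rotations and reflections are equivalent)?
(8-1)!/2 = 5040/2 = 2520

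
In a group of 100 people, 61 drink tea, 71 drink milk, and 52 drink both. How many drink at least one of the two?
|A∪B| = |A| + |B| - |A∩B| = 61 + 71 - 52 = 80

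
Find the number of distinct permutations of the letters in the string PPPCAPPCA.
9! / (2! × 5! × 2!) = 756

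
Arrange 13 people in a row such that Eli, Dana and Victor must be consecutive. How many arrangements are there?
Treat the 3 as one block: (13-3+1)! × 3! = 39916800 × 6 = 239500800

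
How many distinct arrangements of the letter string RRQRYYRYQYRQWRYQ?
16! / (5! × 4! × 6! × 1!) = 10090080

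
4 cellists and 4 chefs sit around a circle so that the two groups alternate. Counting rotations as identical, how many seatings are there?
Fix one of the cellists: (4-1)! ways for the remaining cellists, × 4! ways for the chefs = 6 × 24 = 144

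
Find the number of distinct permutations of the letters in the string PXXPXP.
6! / (3! × 3!) = 20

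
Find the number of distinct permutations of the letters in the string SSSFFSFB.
8! / (1! × 4! × 3!) = 280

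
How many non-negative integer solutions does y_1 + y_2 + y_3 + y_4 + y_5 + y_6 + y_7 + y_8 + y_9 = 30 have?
C(30+9-1, 9-1) = C(38, 8) = 48903492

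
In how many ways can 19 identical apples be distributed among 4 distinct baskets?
C(19+4-1, 4-1) = C(22, 3) = 1540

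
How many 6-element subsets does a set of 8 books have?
C(8,6) = 8!/(6!×2!) = 28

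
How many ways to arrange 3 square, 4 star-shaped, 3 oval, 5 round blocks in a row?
15! / (3! × 4! × 3! × 5!) = 12612600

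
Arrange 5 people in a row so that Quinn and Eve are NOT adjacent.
Total - adjacent = 5! - (5-1)!×2 = 120 - 48 = 72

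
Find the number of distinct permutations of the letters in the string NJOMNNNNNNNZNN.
14! / (1! × 1! × 1! × 1! × 10!) = 24024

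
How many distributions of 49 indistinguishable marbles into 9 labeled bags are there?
C(49+9-1, 9-1) = C(57, 8) = 1652411475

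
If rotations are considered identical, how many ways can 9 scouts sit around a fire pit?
Circular: fix one position, arrange the rest. (9-1)! = 40320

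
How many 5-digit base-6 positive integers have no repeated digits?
First digit: 5 choices (nonzero). Then descending: 5 × 5 × 4 × 3 × 2 = 600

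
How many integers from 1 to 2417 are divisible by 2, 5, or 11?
⌊2417/2⌋+⌊2417/5⌋+⌊2417/11⌋ - ⌊2417/10⌋-⌊2417/22⌋-⌊2417/55⌋ + ⌊2417/110⌋ = 1208+483+219 - 241-109-43 + 21 = 1538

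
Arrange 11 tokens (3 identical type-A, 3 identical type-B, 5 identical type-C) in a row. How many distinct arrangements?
11! / (3! × 3! × 5!) = 9240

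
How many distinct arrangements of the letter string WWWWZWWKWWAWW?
13! / (1! × 10! × 1! × 1!) = 1716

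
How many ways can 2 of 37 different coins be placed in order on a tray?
P(37,2) = 37!/(37-2)! = 1332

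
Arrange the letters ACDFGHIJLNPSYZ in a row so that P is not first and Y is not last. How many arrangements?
By inclusion-exclusion: 14! - 2×(14-1)! + (14-2)! = 87178291200 - 12454041600 + 479001600 = 75203251200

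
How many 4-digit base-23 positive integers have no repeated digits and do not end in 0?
Last digit: 22 nonzero choices. First digit: 21 (nonzero, ≠last). Middle 2: P(21,2) = 420. Total = 194040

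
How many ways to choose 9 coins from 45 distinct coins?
C(45,9) = 45!/(9!×36!) = 886163135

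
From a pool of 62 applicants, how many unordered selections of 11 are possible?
C(62,11) = 62!/(11!×51!) = 508271323092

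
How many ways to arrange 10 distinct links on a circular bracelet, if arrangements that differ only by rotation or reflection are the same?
(10-1)!/2 = 362880/2 = 181440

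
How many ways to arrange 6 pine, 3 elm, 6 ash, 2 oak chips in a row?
17! / (6! × 3! × 6! × 2!) = 57177120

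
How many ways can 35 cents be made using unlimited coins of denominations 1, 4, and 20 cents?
Coefficient of x^35 in 1/(1-x^1) · 1/(1-x^4) · 1/(1-x^20). Case on j = number of 20-cent coins (j = 0..1); remainder r = 35 - 20j is made from {1,4} in ⌊r/4⌋+1 ways. r = 35, 15 → 9 + 4 = 13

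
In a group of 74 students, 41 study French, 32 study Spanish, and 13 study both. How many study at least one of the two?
|A∪B| = |A| + |B| - |A∩B| = 41 + 32 - 13 = 60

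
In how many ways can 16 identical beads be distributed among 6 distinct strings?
C(16+6-1, 6-1) = C(21, 5) = 20349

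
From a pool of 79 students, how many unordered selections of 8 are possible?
C(79,8) = 79!/(8!×71!) = 26088783435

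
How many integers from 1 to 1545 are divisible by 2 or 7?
⌊1545/2⌋ + ⌊1545/7⌋ - ⌊1545/14⌋ = 772 + 220 - 110 = 882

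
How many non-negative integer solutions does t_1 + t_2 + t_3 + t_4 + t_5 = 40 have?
C(40+5-1, 5-1) = C(44, 4) = 135751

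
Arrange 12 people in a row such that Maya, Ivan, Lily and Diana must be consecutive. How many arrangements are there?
Treat the 4 as one block: (12-4+1)! × 4! = 362880 × 24 = 8709120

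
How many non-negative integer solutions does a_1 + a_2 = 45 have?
C(45+2-1, 2-1) = C(46, 1) = 46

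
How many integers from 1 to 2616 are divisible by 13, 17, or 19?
⌊2616/13⌋+⌊2616/17⌋+⌊2616/19⌋ - ⌊2616/221⌋-⌊2616/247⌋-⌊2616/323⌋ + ⌊2616/4199⌋ = 201+153+137 - 11-10-8 + 0 = 462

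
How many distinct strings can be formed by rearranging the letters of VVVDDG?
6! / (2! × 1! × 3!) = 60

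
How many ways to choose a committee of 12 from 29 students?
C(29,12) = 29!/(12!×17!) = 51895935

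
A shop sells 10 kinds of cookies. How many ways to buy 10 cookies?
C(10+10-1, 10-1) = C(19, 9) = 92378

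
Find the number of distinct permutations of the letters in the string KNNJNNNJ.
8! / (5! × 2! × 1!) = 168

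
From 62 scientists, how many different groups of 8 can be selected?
C(62,8) = 62!/(8!×54!) = 3381098545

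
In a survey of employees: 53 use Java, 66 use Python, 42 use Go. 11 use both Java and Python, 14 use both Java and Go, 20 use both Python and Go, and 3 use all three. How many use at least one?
|A∪B∪C| = 53+66+42-11-14-20+3 = 119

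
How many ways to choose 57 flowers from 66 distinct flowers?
C(66,57) = 66!/(57!×9!) = 37014131440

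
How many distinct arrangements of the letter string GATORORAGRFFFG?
14! / (3! × 3! × 1! × 3! × 2! × 2!) = 100900800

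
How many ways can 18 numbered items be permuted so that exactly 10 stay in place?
Choose the 10 fixed points C(18,10) = 43758, derange the rest: !8 = Σ_{j=0}^{8} (-1)^j·8!/j! = 40320 - 40320 + 20160 - 6720 + 1680 - 336 + 56 - 8 + 1 = 14833. Product = 43758 × 14833 = 649062414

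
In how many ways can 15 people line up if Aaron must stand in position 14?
Fix one position: (15-1)! = 87178291200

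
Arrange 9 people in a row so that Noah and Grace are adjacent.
Treat as block: (9-1)! × 2! = 40320 × 2 = 80640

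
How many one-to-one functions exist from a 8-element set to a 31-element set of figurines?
P(31,8) = 31!/(31-8)! = 318073392000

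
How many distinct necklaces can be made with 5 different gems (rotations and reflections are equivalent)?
(5-1)!/2 = 24/2 = 12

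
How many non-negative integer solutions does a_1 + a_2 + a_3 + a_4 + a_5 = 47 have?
C(47+5-1, 5-1) = C(51, 4) = 249900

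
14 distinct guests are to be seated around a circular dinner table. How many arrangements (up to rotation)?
Circular: fix one position, arrange the rest. (14-1)! = 6227020800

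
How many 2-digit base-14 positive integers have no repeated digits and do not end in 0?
Last digit: 13 nonzero choices. First digit: 12 (nonzero, ≠last). Middle 0: P(12,0) = 1. Total = 156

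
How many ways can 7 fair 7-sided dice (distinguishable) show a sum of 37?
Coefficient of x^37 in (x + x² + ... + x^7)^7. By inclusion-exclusion on dice exceeding 7: Σ_j (-1)^j C(7,j)·C(37-1-7j, 6) = C(7,0)·C(36,6) - C(7,1)·C(29,6) + C(7,2)·C(22,6) - C(7,3)·C(15,6) + C(7,4)·C(8,6) = 1·1947792 - 7·475020 + 21·74613 - 35·5005 + 35·28 = 15330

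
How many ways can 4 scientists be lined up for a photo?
4! = 24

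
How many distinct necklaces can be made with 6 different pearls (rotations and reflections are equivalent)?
(6-1)!/2 = 120/2 = 60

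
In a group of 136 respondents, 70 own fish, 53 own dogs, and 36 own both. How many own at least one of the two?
|A∪B| = |A| + |B| - |A∩B| = 70 + 53 - 36 = 87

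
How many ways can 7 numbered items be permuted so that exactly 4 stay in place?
Choose the 4 fixed points C(7,4) = 35, derange the rest: !3 = Σ_{j=0}^{3} (-1)^j·3!/j! = 6 - 6 + 3 - 1 = 2. Product = 35 × 2 = 70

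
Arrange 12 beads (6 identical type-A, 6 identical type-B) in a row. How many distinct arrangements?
12! / (6! × 6!) = 924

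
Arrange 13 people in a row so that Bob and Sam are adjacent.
Treat as block: (13-1)! × 2! = 479001600 × 2 = 958003200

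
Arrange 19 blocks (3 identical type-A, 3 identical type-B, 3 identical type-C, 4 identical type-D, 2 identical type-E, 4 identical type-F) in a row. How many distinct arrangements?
19! / (3! × 3! × 3! × 4! × 2! × 4!) = 488864376000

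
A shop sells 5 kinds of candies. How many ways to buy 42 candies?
C(42+5-1, 5-1) = C(46, 4) = 163185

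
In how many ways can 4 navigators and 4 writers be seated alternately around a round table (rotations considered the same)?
Fix one of the navigators: (4-1)! ways for the remaining navigators, × 4! ways for the writers = 6 × 24 = 144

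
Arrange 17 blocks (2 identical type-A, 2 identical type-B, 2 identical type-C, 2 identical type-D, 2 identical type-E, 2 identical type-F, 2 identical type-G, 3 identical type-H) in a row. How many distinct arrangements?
17! / (2! × 2! × 2! × 2! × 2! × 2! × 2! × 3!) = 463134672000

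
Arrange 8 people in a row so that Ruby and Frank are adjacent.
Treat as block: (8-1)! × 2! = 5040 × 2 = 10080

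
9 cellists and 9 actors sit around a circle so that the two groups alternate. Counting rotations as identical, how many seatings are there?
Fix one of the cellists: (9-1)! ways for the remaining cellists, × 9! ways for the actors = 40320 × 362880 = 14631321600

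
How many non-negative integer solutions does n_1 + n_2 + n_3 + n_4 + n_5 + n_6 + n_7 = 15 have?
C(15+7-1, 7-1) = C(21, 6) = 54264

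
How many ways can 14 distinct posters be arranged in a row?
14! = 87178291200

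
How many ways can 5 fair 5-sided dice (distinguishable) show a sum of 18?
Coefficient of x^18 in (x + x² + ... + x^5)^5. By inclusion-exclusion on dice exceeding 5: Σ_j (-1)^j C(5,j)·C(18-1-5j, 4) = C(5,0)·C(17,4) - C(5,1)·C(12,4) + C(5,2)·C(7,4) = 1·2380 - 5·495 + 10·35 = 255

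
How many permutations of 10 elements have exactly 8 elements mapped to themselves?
Choose the 8 fixed points C(10,8) = 45, derange the rest: !2 = Σ_{j=0}^{2} (-1)^j·2!/j! = 2 - 2 + 1 = 1. Product = 45 × 1 = 45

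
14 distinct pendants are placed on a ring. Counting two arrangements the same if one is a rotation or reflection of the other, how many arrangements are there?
(14-1)!/2 = 6227020800/2 = 3113510400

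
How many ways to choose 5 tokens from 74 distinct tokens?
C(74,5) = 74!/(5!×69!) = 16108764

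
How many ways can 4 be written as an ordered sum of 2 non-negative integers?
C(4+2-1, 2-1) = C(5, 1) = 5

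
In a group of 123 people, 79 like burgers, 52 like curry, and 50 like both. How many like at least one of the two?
|A∪B| = |A| + |B| - |A∩B| = 79 + 52 - 50 = 81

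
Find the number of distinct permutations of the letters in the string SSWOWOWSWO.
10! / (3! × 4! × 3!) = 4200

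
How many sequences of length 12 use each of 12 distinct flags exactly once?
12! = 479001600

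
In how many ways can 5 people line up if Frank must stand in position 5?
Fix one position: (5-1)! = 24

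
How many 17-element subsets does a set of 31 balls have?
C(31,17) = 31!/(17!×14!) = 265182525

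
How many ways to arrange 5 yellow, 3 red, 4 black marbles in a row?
12! / (5! × 3! × 4!) = 27720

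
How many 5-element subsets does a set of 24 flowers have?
C(24,5) = 24!/(5!×19!) = 42504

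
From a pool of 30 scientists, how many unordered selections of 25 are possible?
C(30,25) = 30!/(25!×5!) = 142506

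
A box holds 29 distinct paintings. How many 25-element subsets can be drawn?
C(29,25) = 29!/(25!×4!) = 23751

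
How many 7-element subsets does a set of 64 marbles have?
C(64,7) = 64!/(7!×57!) = 621216192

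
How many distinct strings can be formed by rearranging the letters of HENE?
4! / (1! × 2! × 1!) = 12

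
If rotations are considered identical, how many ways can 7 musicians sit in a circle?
Circular: fix one position, arrange the rest. (7-1)! = 720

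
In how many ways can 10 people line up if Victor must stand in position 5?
Fix one position: (10-1)! = 362880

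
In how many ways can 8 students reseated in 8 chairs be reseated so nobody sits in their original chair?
!8 = Σ_{j=0}^{8} (-1)^j·8!/j! = 40320 - 40320 + 20160 - 6720 + 1680 - 336 + 56 - 8 + 1 = 14833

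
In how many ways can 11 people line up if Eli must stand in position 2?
Fix one position: (11-1)! = 3628800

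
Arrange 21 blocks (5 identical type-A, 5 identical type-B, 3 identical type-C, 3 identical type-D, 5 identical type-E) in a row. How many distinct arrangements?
21! / (5! × 5! × 3! × 3! × 5!) = 821292151680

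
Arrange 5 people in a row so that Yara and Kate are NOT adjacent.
Total - adjacent = 5! - (5-1)!×2 = 120 - 48 = 72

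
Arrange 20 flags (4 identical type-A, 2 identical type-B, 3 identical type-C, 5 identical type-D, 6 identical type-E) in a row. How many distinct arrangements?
20! / (4! × 2! × 3! × 5! × 6!) = 97772875200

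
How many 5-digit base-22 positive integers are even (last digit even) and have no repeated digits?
Last∈{0,2,4,6,8,10,12,14,16,18,20}. Last=0: 143640. Last nonzero: 10×20×P(20,3) = 1368000. Total = 1511640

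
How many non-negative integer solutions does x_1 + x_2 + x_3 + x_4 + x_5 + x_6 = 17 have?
C(17+6-1, 6-1) = C(22, 5) = 26334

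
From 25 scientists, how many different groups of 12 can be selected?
C(25,12) = 25!/(12!×13!) = 5200300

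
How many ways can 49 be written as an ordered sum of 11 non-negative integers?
C(49+11-1, 11-1) = C(59, 10) = 62828356305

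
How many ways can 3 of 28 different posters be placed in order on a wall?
P(28,3) = 28!/(28-3)! = 19656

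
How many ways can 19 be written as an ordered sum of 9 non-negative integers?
C(19+9-1, 9-1) = C(27, 8) = 2220075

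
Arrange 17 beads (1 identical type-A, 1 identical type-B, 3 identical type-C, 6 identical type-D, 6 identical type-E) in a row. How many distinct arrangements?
17! / (1! × 1! × 3! × 6! × 6!) = 114354240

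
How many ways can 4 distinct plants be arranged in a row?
4! = 24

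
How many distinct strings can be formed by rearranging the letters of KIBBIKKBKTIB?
12! / (1! × 3! × 4! × 4!) = 138600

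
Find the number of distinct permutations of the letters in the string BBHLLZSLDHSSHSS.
15! / (5! × 2! × 3! × 1! × 3! × 1!) = 151351200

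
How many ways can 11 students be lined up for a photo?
11! = 39916800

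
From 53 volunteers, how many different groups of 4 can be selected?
C(53,4) = 53!/(4!×49!) = 292825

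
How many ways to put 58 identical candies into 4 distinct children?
C(58+4-1, 4-1) = C(61, 3) = 35990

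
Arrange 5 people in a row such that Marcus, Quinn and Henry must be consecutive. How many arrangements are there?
Treat the 3 as one block: (5-3+1)! × 3! = 6 × 6 = 36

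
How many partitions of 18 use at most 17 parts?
By conjugation, equals partitions of 18 into parts ≤ 17. Let r_j(i) = number of partitions of i into parts ≤ j, for i = 0..18. r_1(i) = 1 for all i; r_j(i) = r_{j-1}(i) + r_j(i-j). Rows j = 2..17: ≤2: 1 1 2 2 3 3 4 4 5 5 6 6 7 7 8 8 9 9 10; ≤3: 1 1 2 3 4 5 7 8 10 12 14 16 19 21 24 27 30 33 37; ≤4: 1 1 2 3 5 6 9 11 15 18 23 27 34 39 47 54 64 72 84; ≤5: 1 1 2 3 5 7 10 13 18 23 30 37 47 57 70 84 101 119 141; ≤6: 1 1 2 3 5 7 11 14 20 26 35 44 58 71 90 110 136 163 199; ≤7: 1 1 2 3 5 7 11 15 21 28 38 49 65 82 105 131 164 201 248; ≤8: 1 1 2 3 5 7 11 15 22 29 40 52 70 89 116 146 186 230 288; ≤9: 1 1 2 3 5 7 11 15 22 30 41 54 73 94 123 157 201 252 318; ≤10: 1 1 2 3 5 7 11 15 22 30 42 55 75 97 128 164 212 267 340; ≤11: 1 1 2 3 5 7 11 15 22 30 42 56 76 99 131 169 219 278 355; ≤12: 1 1 2 3 5 7 11 15 22 30 42 56 77 100 133 172 224 285 366; ≤13: 1 1 2 3 5 7 11 15 22 30 42 56 77 101 134 174 227 290 373; ≤14: 1 1 2 3 5 7 11 15 22 30 42 56 77 101 135 175 229 293 378; ≤15: 1 1 2 3 5 7 11 15 22 30 42 56 77 101 135 176 230 295 381; ≤16: 1 1 2 3 5 7 11 15 22 30 42 56 77 101 135 176 231 296 383; ≤17: 1 1 2 3 5 7 11 15 22 30 42 56 77 101 135 176 231 297 384. r_17(18) = 384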